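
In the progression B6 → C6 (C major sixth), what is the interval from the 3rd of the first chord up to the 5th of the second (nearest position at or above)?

B6 has D# as its 3rd, and C6 (C major sixth) has G as its 5th.
D# up to G is 4 semitones, a half step narrower than a perfect fourth, so the interval is diminished.

diminished 4th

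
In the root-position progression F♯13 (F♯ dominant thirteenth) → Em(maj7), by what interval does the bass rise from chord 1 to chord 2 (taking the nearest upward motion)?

minor 7th

The roots are F♯ and E.
7 letter names make it a seventh; at 10 semitones (a half step narrower than major) the quality is minor.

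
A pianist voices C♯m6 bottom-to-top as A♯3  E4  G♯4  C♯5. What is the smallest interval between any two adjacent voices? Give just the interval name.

major 3rd

Adjacent intervals: A♯3→E4 = diminished fifth; E4→G♯4 = major third; G♯4→C♯5 = perfect fourth.
The smallest is E4 to G♯4, a major third (4 semitones).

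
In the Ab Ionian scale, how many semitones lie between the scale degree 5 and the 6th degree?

2

The scale is Ab Bb C Db Eb F G.
Eb up to F is a major second — 2 semitones.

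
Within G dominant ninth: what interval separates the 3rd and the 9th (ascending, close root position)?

G dominant ninth: G-B-D-F-A.
So we need the interval from B up to A.
From B to A: 10 semitones over a seventh = minor.

minor seventh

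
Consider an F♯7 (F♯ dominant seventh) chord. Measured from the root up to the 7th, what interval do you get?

Spelling the chord: F♯ A♯ C♯ E.
The root is F♯ and the 7th is E.
7 letter names make it a seventh; at 10 semitones (a half step narrower than major) the quality is minor.

minor 7th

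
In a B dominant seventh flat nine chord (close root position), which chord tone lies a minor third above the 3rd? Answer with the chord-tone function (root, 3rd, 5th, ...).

5th

The chord tones of B7b9 (B dominant seventh flat nine) are B-D#-F#-A-C.
The 3rd is D#. A minor third above D# is F#.
F# is the chord's 5th.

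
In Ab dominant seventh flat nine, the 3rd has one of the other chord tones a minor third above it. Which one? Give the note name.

Ab7b9: Ab-C-Eb-Gb-Bbb.
The 3rd is C. A minor third above C is Eb.
Eb is the chord's 5th.

Eb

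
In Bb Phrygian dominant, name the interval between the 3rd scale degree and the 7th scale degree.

Bb phrygian dominant: Bb Cb D Eb F Gb Ab.
3rd scale degree = D; scale degree 7 = Ab.
From D to Ab: 6 semitones over a fifth = diminished.

d5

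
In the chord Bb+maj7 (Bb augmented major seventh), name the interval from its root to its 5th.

Bb+maj7: Bb-D-F#-A.
Root = Bb; 5th = F#.
From Bb to F#: 8 semitones over a fifth = augmented.

A5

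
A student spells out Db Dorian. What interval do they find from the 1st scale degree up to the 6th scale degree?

major 6th

Db dorian: Db Eb Fb Gb Ab Bb Cb.
The 1st scale degree is Db and the 6th scale degree is Bb.
From Db to Bb is 9 semitones, exactly the major sixth.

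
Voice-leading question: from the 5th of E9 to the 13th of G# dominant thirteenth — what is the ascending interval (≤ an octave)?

augmented 4th

E9 has B as its 5th, and G# dominant thirteenth has E# as its 13th.
B up to E# is 6 semitones, a half step wider than a perfect fourth, so the interval is augmented.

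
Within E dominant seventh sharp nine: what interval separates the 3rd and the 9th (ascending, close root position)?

The chord tones of E7#9 (E dominant seventh sharp nine) are E G♯ B D F𝄪.
That puts G♯ below F𝄪.
From G♯ to F𝄪 is 11 semitones, exactly the major seventh.

major 7th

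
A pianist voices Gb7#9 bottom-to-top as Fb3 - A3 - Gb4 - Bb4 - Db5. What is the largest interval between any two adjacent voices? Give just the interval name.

Adjacent intervals: Fb3→A3 = augmented third; A3→Gb4 = diminished seventh; Gb4→Bb4 = major third; Bb4→Db5 = minor third.
The largest is A3 to Gb4, a diminished seventh (9 semitones).

d7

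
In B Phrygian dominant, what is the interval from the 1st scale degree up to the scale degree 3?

B phrygian dominant: B C D# E F# G A.
So we need the interval from B up to D#.
Counting 3 letters and 4 half steps from B gives a major third.

major 3rd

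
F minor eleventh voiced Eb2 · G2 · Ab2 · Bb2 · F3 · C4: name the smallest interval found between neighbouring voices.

Adjacent intervals: Eb2→G2 = major third; G2→Ab2 = minor second; Ab2→Bb2 = major second; Bb2→F3 = perfect fifth; F3→C4 = perfect fifth.
The smallest is G2 to Ab2, a minor second (1 semitone).

minor second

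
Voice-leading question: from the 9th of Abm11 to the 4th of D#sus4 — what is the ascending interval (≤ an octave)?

Abm11 has Bb as its 9th, and D#sus4 has G# as its 4th.
Bb up to G# is 10 semitones, a half step wider than a major sixth, so the interval is augmented.

augmented sixth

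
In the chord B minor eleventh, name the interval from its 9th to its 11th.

The chord tones of B minor eleventh are B D F# A C# E.
9th = C#; 11th = E.
3 letter names make it a third; at 3 semitones (a half step narrower than major) the quality is minor.

m3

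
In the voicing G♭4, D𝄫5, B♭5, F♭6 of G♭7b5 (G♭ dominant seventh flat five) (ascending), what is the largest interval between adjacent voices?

augmented 6th

Adjacent intervals: G♭4→D𝄫5 = diminished fifth; D𝄫5→B♭5 = augmented sixth; B♭5→F♭6 = diminished fifth.
The largest is D𝄫5 to B♭5, an augmented sixth (10 semitones).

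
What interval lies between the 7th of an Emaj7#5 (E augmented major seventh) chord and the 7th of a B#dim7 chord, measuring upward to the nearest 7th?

Emaj7#5 (E augmented major seventh) has D# as its 7th, and B#dim7 has A as its 7th.
D# up to A is 6 semitones, a half step narrower than a perfect fifth, so the interval is diminished.

diminished fifth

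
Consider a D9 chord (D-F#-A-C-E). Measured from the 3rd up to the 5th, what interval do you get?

3rd = F#; 5th = A.
From F# to A: 3 semitones over a third = minor.

minor third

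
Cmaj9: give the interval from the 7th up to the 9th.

m3

The chord tones of Cmaj9 (C major ninth) are C–E–G–B–D.
That puts B below D.
B up to D is 3 semitones, a half step narrower than a major third, so the interval is minor.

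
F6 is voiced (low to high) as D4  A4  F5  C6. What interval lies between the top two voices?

Those voices are F5 and C6.
Counting 5 letters and 7 half steps from F gives a perfect fifth.

P5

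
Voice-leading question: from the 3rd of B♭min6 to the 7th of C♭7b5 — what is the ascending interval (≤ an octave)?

minor sixth

The 3rd of B♭min6 is D♭; the 7th of C♭7b5 is B𝄫.
D♭ up to B𝄫 is 8 semitones, a half step narrower than a major sixth, so the interval is minor.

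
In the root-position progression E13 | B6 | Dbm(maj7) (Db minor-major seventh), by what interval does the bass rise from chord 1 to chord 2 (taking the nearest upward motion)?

The roots are E and B.
From E to B is 7 semitones, exactly the perfect fifth.

perfect fifth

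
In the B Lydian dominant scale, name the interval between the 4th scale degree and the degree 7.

diminished fourth

B lydian dominant: B C# D# E# F# G# A.
So we need the interval from E# up to A.
E# up to A is 4 semitones, a half step narrower than a perfect fourth, so the interval is diminished.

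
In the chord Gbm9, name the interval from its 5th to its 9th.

perfect 5th

Gbmin9: Gb-Bbb-Db-Fb-Ab.
5th = Db; 9th = Ab.
Db up to Ab spans 5 letter names and 7 semitones — a perfect fifth.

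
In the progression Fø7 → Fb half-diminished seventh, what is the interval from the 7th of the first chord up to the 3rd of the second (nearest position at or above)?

Fø7 has Eb as its 7th, and Fb half-diminished seventh has Abb as its 3rd.
Eb up to Abb is 4 semitones, a half step narrower than a perfect fourth, so the interval is diminished.

diminished fourth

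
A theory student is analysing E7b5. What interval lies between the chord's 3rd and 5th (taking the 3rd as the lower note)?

Spelling the chord: E–G#–Bb–D.
3rd = G#; 5th = Bb.
G# up to Bb is 2 semitones, a whole step narrower than a major third, so the interval is diminished.

diminished 3rd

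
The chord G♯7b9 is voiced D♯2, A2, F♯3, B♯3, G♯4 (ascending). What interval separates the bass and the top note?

The outer voices are D♯2 and G♯4.
D♯ up to G♯ spans 18 letter names and 29 semitones — a perfect 18th.

P18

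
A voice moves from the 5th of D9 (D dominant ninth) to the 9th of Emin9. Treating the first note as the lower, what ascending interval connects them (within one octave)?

major sixth

The 5th of D9 (D dominant ninth) is A; the 9th of Emin9 is F#.
A up to F# spans 6 letter names and 9 semitones — a major sixth.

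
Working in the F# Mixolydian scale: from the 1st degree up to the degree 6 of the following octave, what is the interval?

major 13th

The scale runs F# G# A# B C# D# E.
The 1st degree is F# and the 6th scale degree (up an octave) is D#.
Counting 13 letters and 21 half steps from F# gives a major thirteenth.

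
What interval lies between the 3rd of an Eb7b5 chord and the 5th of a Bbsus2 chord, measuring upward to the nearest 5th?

The 3rd of Eb7b5 is G; the 5th of Bbsus2 is F.
7 letter names make it a seventh; at 10 semitones (a half step narrower than major) the quality is minor.

minor seventh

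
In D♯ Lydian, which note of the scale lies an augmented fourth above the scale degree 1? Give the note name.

The scale is D♯ E♯ F𝄪 G𝄪 A♯ B♯ C𝄪.
The scale degree 1 is D♯; an augmented fourth above that is G𝄪 — scale degree 4.

G##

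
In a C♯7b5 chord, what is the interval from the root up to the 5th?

Spelling the chord: C♯ E♯ G B.
The root is C♯ and the 5th is G.
From C♯ to G: 6 semitones over a fifth = diminished.

diminished fifth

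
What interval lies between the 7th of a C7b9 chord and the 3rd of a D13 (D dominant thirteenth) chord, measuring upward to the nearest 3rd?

The 7th of C7b9 is Bb; the 3rd of D13 (D dominant thirteenth) is F#.
From Bb to F#: 8 semitones over a fifth = augmented.

augmented fifth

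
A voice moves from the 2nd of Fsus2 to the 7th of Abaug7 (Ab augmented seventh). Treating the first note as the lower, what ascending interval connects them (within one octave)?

diminished octave

Fsus2 has G as its 2nd, and Abaug7 (Ab augmented seventh) has Gb as its 7th.
G up to Gb is 11 semitones, a half step narrower than a perfect octave, so the interval is diminished.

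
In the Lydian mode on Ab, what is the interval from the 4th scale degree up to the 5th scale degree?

Ab lydian: Ab Bb C D Eb F G.
So we need the interval from D up to Eb.
D up to Eb is 1 semitone, a half step narrower than a major second, so the interval is minor.

minor 2nd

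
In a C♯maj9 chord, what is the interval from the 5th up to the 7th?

The chord tones of C♯ major ninth are C♯-E♯-G♯-B♯-D♯.
That puts G♯ below B♯.
From G♯ to B♯ is 4 semitones, exactly the major third.

major third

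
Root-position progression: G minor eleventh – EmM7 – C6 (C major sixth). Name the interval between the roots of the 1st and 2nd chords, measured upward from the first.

major sixth

The roots are G and E.
G up to E spans 6 letter names and 9 semitones — a major sixth.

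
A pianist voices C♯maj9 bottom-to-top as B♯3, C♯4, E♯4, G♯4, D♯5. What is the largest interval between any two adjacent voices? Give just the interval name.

Adjacent intervals: B♯3→C♯4 = minor second; C♯4→E♯4 = major third; E♯4→G♯4 = minor third; G♯4→D♯5 = perfect fifth.
The largest is G♯4 to D♯5, a perfect fifth (7 semitones).

perfect fifth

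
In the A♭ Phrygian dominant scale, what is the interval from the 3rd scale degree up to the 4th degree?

Spelling the A♭ Phrygian dominant scale: A♭ B𝄫 C D♭ E♭ F♭ G♭.
The 3rd scale degree is C and the 4th degree is D♭.
2 letter names make it a second; at 1 semitone (a half step narrower than major) the quality is minor.

minor second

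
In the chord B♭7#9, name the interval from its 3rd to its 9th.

major seventh

B♭7#9 (B♭ dominant seventh sharp nine): B♭–D–F–A♭–C♯.
The 3rd is D and the 9th is C♯.
From D to C♯ is 11 semitones, exactly the major seventh.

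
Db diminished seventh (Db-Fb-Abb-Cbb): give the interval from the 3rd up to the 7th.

So we need the interval from Fb up to Cbb.
From Fb to Cbb: 6 semitones over a fifth = diminished.

diminished fifth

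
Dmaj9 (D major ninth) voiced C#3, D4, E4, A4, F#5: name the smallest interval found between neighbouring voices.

Adjacent intervals: C#3→D4 = minor ninth; D4→E4 = major second; E4→A4 = perfect fourth; A4→F#5 = major sixth.
The smallest is D4 to E4, a major second (2 semitones).

major second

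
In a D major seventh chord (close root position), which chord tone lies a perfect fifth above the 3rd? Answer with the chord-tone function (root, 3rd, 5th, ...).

D major seventh is spelled D–F#–A–C#.
The 3rd is F#. A perfect fifth above F# is C#.
C# is the chord's 7th.

7th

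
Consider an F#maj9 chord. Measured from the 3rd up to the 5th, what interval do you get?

minor third

The chord tones of F#maj9 are F#, A#, C#, E#, G#.
The 3rd is A# and the 5th is C#.
3 letter names make it a third; at 3 semitones (a half step narrower than major) the quality is minor.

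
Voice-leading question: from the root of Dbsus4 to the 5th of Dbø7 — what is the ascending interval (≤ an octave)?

Dbsus4 has Db as its root, and Dbø7 has Abb as its 5th.
Db up to Abb is 6 semitones, a half step narrower than a perfect fifth, so the interval is diminished.

diminished fifth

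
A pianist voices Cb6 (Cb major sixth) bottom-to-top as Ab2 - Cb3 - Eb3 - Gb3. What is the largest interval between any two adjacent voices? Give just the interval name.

major third

Adjacent intervals: Ab2→Cb3 = minor third; Cb3→Eb3 = major third; Eb3→Gb3 = minor third.
The largest is Cb3 to Eb3, a major third (4 semitones).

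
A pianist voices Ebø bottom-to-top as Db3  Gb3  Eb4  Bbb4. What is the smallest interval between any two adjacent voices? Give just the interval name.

Adjacent intervals: Db3→Gb3 = perfect fourth; Gb3→Eb4 = major sixth; Eb4→Bbb4 = diminished fifth.
The smallest is Db3 to Gb3, a perfect fourth (5 semitones).

perfect fourth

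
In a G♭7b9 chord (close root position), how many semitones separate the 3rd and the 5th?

3

G♭7b9 (G♭ dominant seventh flat nine) is spelled G♭ B♭ D♭ F♭ A𝄫.
B♭ to D♭ is a minor third: 3 semitones.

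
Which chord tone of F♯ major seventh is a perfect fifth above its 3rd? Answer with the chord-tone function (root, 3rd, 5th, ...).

F♯M7 is spelled F♯-A♯-C♯-E♯.
The 3rd is A♯. A perfect fifth above A♯ is E♯.
E♯ is the chord's 7th.

7th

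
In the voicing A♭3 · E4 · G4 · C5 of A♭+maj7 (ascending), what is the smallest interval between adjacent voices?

Adjacent intervals: A♭3→E4 = augmented fifth; E4→G4 = minor third; G4→C5 = perfect fourth.
The smallest is E4 to G4, a minor third (3 semitones).

minor third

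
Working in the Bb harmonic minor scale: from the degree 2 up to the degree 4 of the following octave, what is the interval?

minor tenth

The scale runs Bb C Db Eb F Gb A.
That puts C below Eb.
C up to Eb is 15 semitones, a half step narrower than a major tenth, so the interval is minor.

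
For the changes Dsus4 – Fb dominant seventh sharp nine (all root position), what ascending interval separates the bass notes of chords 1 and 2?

diminished third

The roots are D and Fb.
D up to Fb is 2 semitones, a whole step narrower than a major third, so the interval is diminished.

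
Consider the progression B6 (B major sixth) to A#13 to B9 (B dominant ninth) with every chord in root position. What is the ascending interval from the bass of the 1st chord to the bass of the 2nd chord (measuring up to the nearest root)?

M7

The roots are B and A#.
From B to A# is 11 semitones, exactly the major seventh.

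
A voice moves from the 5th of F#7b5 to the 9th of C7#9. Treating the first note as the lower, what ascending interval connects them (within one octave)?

augmented 2nd

The 5th of F#7b5 is C; the 9th of C7#9 is D#.
From C to D#: 3 semitones over a second = augmented.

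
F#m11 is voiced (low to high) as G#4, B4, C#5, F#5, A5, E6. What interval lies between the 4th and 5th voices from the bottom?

minor 3rd

Those voices are F#5 and A5.
F# up to A is 3 semitones, a half step narrower than a major third, so the interval is minor.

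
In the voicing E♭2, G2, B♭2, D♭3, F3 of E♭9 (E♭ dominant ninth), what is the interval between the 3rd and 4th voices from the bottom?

m3

Those voices are B♭2 and D♭3.
3 letter names make it a third; at 3 semitones (a half step narrower than major) the quality is minor.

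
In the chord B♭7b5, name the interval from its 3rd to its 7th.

Spelling the chord: B♭–D–F♭–A♭.
That puts D below A♭.
5 letter names make it a fifth; at 6 semitones (a half step narrower than perfect) the quality is diminished.

diminished fifth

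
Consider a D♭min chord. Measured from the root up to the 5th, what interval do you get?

perfect fifth

Spelling the chord: D♭ F♭ A♭.
So we need the interval from D♭ up to A♭.
Counting 5 letters and 7 half steps from D♭ gives a perfect fifth.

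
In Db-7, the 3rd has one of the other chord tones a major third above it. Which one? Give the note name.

Dbm7 is spelled Db Fb Ab Cb.
The 3rd is Fb. A major third above Fb is Ab.
Ab is the chord's 5th.

Ab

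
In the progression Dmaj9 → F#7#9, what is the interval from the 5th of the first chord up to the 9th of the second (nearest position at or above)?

augmented seventh

The 5th of Dmaj9 is A; the 9th of F#7#9 is G##.
7 letter names make it a seventh; at 12 semitones (a half step wider than major) the quality is augmented.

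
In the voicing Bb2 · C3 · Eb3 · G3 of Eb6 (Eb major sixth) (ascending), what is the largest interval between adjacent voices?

M3

Adjacent intervals: Bb2→C3 = major second; C3→Eb3 = minor third; Eb3→G3 = major third.
The largest is Eb3 to G3, a major third (4 semitones).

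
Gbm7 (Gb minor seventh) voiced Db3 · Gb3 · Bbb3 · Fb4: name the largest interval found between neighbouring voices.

Adjacent intervals: Db3→Gb3 = perfect fourth; Gb3→Bbb3 = minor third; Bbb3→Fb4 = perfect fifth.
The largest is Bbb3 to Fb4, a perfect fifth (7 semitones).

perfect fifth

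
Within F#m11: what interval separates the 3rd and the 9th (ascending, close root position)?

major 7th

The chord tones of F#m11 are F#–A–C#–E–G#–B.
That puts A below G#.
Counting 7 letters and 11 half steps from A gives a major seventh.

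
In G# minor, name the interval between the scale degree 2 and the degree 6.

diminished fifth

Spelling G# minor: G# A# B C# D# E F#.
That puts A# below E.
A# up to E is 6 semitones, a half step narrower than a perfect fifth, so the interval is diminished.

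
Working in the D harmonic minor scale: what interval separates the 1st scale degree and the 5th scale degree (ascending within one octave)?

perfect fifth

D harmonic minor: D E F G A B♭ C♯.
The 1st scale degree is D and the scale degree 5 is A.
From D to A is 7 semitones, exactly the perfect fifth.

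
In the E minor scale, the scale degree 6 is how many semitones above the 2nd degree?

The scale is E F♯ G A B C D.
F♯ up to C is a diminished fifth — 6 semitones.

6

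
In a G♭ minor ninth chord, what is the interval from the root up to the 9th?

G♭m9: G♭-B𝄫-D♭-F♭-A♭.
The root is G♭ and the 9th is A♭.
G♭ up to A♭ spans 9 letter names and 14 semitones — a major ninth.

M9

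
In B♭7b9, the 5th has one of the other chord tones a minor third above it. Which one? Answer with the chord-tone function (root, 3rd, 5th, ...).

7th

B♭7b9 (B♭ dominant seventh flat nine): B♭, D, F, A♭, C♭.
The 5th is F. A minor third above F is A♭.
A♭ is the chord's 7th.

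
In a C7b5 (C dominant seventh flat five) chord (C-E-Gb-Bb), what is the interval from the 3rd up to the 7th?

The 3rd is E and the 7th is Bb.
From E to Bb: 6 semitones over a fifth = diminished.
This 3–7 tritone is the characteristic tension at the heart of the dominant sound.

diminished fifth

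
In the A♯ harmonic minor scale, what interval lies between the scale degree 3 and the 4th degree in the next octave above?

Spelling the A♯ harmonic minor scale: A♯ B♯ C♯ D♯ E♯ F♯ G𝄪.
Scale degree 3 = C♯; scale degree 4 (up an octave) = D♯.
Counting 9 letters and 14 half steps from C♯ gives a major ninth.

major ninth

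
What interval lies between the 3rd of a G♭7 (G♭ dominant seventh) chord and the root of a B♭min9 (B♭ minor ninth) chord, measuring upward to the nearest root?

The 3rd of G♭7 (G♭ dominant seventh) is B♭; the root of B♭min9 (B♭ minor ninth) is B♭.
Counting 1 letters and 0 half steps from B♭ gives a perfect unison.

perfect 1st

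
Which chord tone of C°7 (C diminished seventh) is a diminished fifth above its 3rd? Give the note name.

The chord tones of Cdim7 (C diminished seventh) are C–E♭–G♭–B𝄫.
The 3rd is E♭. A diminished fifth above E♭ is B𝄫.
B𝄫 is the chord's 7th.

Bbb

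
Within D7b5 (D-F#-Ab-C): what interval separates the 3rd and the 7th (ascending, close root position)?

3rd = F#; 7th = C.
F# up to C is 6 semitones, a half step narrower than a perfect fifth, so the interval is diminished.

diminished 5th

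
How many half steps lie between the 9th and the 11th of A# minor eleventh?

Spelling the chord: A#-C#-E#-G#-B#-D#.
B# to D# is a minor third: 3 semitones.

3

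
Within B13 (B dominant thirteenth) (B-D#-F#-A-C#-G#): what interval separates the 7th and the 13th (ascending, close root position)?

M7

That puts A below G#.
From A to G# is 11 semitones, exactly the major seventh.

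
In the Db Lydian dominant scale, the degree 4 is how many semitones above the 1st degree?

6

The scale is Db Eb F G Ab Bb Cb.
Db up to G is an augmented fourth — 6 semitones.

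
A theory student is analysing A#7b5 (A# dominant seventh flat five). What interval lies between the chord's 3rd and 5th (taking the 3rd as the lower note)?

A#7b5: A#–C##–E–G#.
So we need the interval from C## up to E.
C## up to E is 2 semitones, a whole step narrower than a major third, so the interval is diminished.

diminished third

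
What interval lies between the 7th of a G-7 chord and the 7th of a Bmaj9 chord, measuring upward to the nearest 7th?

The 7th of G-7 is F; the 7th of Bmaj9 is A♯.
From F to A♯: 5 semitones over a third = augmented.

augmented 3rd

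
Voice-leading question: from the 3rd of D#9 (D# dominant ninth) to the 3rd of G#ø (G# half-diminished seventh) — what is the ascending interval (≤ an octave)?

diminished 4th

The 3rd of D#9 (D# dominant ninth) is F##; the 3rd of G#ø (G# half-diminished seventh) is B.
From F## to B: 4 semitones over a fourth = diminished.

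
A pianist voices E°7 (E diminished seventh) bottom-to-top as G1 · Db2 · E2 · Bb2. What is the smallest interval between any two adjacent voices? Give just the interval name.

augmented second

Adjacent intervals: G1→Db2 = diminished fifth; Db2→E2 = augmented second; E2→Bb2 = diminished fifth.
The smallest is Db2 to E2, an augmented second (3 semitones).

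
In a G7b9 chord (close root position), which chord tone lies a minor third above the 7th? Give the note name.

Ab

G7b9: G–B–D–F–Ab.
The 7th is F. A minor third above F is Ab.
Ab is the chord's 9th.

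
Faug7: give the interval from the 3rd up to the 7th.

F augmented seventh is spelled F, A, C#, Eb.
The 3rd is A and the 7th is Eb.
5 letter names make it a fifth; at 6 semitones (a half step narrower than perfect) the quality is diminished.

diminished fifth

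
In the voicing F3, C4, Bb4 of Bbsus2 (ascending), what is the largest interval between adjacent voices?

Adjacent intervals: F3→C4 = perfect fifth; C4→Bb4 = minor seventh.
The largest is C4 to Bb4, a minor seventh (10 semitones).

minor seventh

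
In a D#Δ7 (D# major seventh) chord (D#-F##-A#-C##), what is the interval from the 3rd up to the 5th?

The 3rd is F## and the 5th is A#.
3 letter names make it a third; at 3 semitones (a half step narrower than major) the quality is minor.

minor 3rd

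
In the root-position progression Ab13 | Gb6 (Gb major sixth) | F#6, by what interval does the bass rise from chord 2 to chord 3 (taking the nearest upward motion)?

The roots are Gb and F#.
Gb up to F# is 12 semitones, a half step wider than a major seventh, so the interval is augmented.

A7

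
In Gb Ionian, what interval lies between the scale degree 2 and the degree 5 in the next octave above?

Gb major: Gb Ab Bb Cb Db Eb F.
The scale degree 2 is Ab and the 5th scale degree (up an octave) is Db.
Counting 11 letters and 17 half steps from Ab gives a perfect eleventh.

perfect eleventh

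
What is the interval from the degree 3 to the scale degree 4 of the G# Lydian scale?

M2

The scale runs G# A# B# C## D# E# F##.
So we need the interval from B# up to C##.
From B# to C## is 2 semitones, exactly the major second.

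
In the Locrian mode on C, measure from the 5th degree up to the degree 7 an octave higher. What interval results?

major tenth

Spelling the Locrian mode on C: C Db Eb F Gb Ab Bb.
So we need the interval from Gb up to Bb.
From Gb to Bb is 16 semitones, exactly the major tenth.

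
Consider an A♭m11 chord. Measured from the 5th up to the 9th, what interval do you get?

A♭m11 is spelled A♭, C♭, E♭, G♭, B♭, D♭.
So we need the interval from E♭ up to B♭.
From E♭ to B♭ is 7 semitones, exactly the perfect fifth.

perfect 5th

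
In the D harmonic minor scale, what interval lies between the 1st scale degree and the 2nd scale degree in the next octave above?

major ninth

Spelling the D harmonic minor scale: D E F G A Bb C#.
The 1st scale degree is D and the scale degree 2 (up an octave) is E.
D up to E spans 9 letter names and 14 semitones — a major ninth.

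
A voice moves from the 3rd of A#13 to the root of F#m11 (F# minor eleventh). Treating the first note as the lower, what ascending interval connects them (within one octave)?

A#13 has C## as its 3rd, and F#m11 (F# minor eleventh) has F# as its root.
4 letter names make it a fourth; at 4 semitones (a half step narrower than perfect) the quality is diminished.

diminished fourth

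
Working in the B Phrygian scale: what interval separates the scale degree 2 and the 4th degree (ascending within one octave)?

Spelling the B Phrygian scale: B C D E F♯ G A.
So we need the interval from C up to E.
From C to E is 4 semitones, exactly the major third.

major third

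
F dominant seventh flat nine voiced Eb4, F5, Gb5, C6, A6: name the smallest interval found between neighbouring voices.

minor second

Adjacent intervals: Eb4→F5 = major ninth; F5→Gb5 = minor second; Gb5→C6 = augmented fourth; C6→A6 = major sixth.
The smallest is F5 to Gb5, a minor second (1 semitone).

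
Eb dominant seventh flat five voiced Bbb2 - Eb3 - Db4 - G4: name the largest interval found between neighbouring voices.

Adjacent intervals: Bbb2→Eb3 = augmented fourth; Eb3→Db4 = minor seventh; Db4→G4 = augmented fourth.
The largest is Eb3 to Db4, a minor seventh (10 semitones).

m7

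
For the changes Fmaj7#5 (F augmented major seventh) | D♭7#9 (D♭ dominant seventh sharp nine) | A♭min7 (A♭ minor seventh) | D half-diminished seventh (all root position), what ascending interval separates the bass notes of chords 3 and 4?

The roots are A♭ and D.
4 letter names make it a fourth; at 6 semitones (a half step wider than perfect) the quality is augmented.

augmented fourth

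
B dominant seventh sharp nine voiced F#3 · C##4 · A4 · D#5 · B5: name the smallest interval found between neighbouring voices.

Adjacent intervals: F#3→C##4 = augmented fifth; C##4→A4 = diminished sixth; A4→D#5 = augmented fourth; D#5→B5 = minor sixth.
The smallest is A4 to D#5, an augmented fourth (6 semitones).

A4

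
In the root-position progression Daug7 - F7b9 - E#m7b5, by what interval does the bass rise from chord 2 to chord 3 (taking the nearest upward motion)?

augmented seventh

The roots are F and E#.
From F to E#: 12 semitones over a seventh = augmented.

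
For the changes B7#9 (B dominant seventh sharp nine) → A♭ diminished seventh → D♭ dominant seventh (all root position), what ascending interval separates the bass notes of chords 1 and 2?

The roots are B and A♭.
7 letter names make it a seventh; at 9 semitones (a whole step narrower than major) the quality is diminished.

diminished 7th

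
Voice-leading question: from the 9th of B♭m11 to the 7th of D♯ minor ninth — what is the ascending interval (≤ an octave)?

augmented unison

B♭m11 has C as its 9th, and D♯ minor ninth has C♯ as its 7th.
From C to C♯: 1 semitone over a unison = augmented.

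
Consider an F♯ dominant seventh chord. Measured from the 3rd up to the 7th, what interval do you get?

diminished 5th

The chord tones of F♯ dominant seventh are F♯ A♯ C♯ E.
So we need the interval from A♯ up to E.
A♯ up to E is 6 semitones, a half step narrower than a perfect fifth, so the interval is diminished.
This 3–7 tritone is the characteristic tension at the heart of the dominant sound.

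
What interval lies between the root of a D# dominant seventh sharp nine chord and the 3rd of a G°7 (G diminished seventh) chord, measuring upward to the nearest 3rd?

D# dominant seventh sharp nine has D# as its root, and G°7 (G diminished seventh) has Bb as its 3rd.
6 letter names make it a sixth; at 7 semitones (a whole step narrower than major) the quality is diminished.

diminished 6th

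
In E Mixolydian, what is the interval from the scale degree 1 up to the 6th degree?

major 6th

E mixolydian: E F# G# A B C# D.
That puts E below C#.
Counting 6 letters and 9 half steps from E gives a major sixth.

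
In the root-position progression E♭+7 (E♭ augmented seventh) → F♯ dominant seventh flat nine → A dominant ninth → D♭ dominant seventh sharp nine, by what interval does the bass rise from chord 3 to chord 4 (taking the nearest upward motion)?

diminished fourth

The roots are A and D♭.
4 letter names make it a fourth; at 4 semitones (a half step narrower than perfect) the quality is diminished.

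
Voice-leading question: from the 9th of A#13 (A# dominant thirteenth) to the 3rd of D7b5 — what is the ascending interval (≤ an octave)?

The 9th of A#13 (A# dominant thirteenth) is B#; the 3rd of D7b5 is F#.
B# up to F# is 6 semitones, a half step narrower than a perfect fifth, so the interval is diminished.

diminished fifth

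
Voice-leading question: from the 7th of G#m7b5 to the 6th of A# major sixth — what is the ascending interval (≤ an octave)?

G#m7b5 has F# as its 7th, and A# major sixth has F## as its 6th.
From F# to F##: 1 semitone over a unison = augmented.

augmented 1st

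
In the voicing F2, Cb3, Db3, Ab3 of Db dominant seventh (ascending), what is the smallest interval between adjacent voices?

Adjacent intervals: F2→Cb3 = diminished fifth; Cb3→Db3 = major second; Db3→Ab3 = perfect fifth.
The smallest is Cb3 to Db3, a major second (2 semitones).

major second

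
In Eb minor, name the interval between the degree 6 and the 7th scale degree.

Spelling Eb minor: Eb F Gb Ab Bb Cb Db.
The degree 6 is Cb and the 7th degree is Db.
Cb up to Db spans 2 letter names and 2 semitones — a major second.

major second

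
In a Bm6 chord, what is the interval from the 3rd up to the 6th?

Bm6: B D F♯ G♯.
The 3rd is D and the 6th is G♯.
D up to G♯ is 6 semitones, a half step wider than a perfect fourth, so the interval is augmented.

augmented fourth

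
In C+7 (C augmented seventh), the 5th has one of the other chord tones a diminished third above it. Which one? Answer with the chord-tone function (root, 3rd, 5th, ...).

7th

Spelling the chord: C E G♯ B♭.
The 5th is G♯. A diminished third above G♯ is B♭.
B♭ is the chord's 7th.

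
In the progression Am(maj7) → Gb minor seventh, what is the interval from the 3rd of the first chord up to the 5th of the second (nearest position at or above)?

The 3rd of Am(maj7) is C; the 5th of Gb minor seventh is Db.
From C to Db: 1 semitone over a second = minor.

minor 2nd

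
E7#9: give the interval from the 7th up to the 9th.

augmented third

The chord tones of E dominant seventh sharp nine are E-G#-B-D-F##.
The 7th is D and the 9th is F##.
D up to F## is 5 semitones, a half step wider than a major third, so the interval is augmented.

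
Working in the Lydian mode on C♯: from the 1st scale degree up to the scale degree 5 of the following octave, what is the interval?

perfect twelfth

The scale runs C♯ D♯ E♯ F𝄪 G♯ A♯ B♯.
1st scale degree = C♯; 5th scale degree (up an octave) = G♯.
C♯ up to G♯ spans 12 letter names and 19 semitones — a perfect twelfth.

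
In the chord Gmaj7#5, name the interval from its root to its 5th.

Gmaj7#5 (G augmented major seventh): G, B, D#, F#.
That puts G below D#.
5 letter names make it a fifth; at 8 semitones (a half step wider than perfect) the quality is augmented.

augmented fifth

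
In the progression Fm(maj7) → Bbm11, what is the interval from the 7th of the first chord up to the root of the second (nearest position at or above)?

diminished fifth

The 7th of Fm(maj7) is E; the root of Bbm11 is Bb.
From E to Bb: 6 semitones over a fifth = diminished.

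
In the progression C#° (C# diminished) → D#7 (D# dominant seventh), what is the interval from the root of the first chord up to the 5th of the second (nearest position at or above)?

major sixth

C#° (C# diminished) has C# as its root, and D#7 (D# dominant seventh) has A# as its 5th.
From C# to A# is 9 semitones, exactly the major sixth.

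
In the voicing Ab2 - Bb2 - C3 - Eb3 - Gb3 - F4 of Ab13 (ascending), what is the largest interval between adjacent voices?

Adjacent intervals: Ab2→Bb2 = major second; Bb2→C3 = major second; C3→Eb3 = minor third; Eb3→Gb3 = minor third; Gb3→F4 = major seventh.
The largest is Gb3 to F4, a major seventh (11 semitones).

major 7th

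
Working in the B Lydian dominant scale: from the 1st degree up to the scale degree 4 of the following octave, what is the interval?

The scale runs B C# D# E# F# G# A.
So we need the interval from B up to E#.
B up to E# is 18 semitones, a half step wider than a perfect eleventh, so the interval is augmented.

augmented eleventh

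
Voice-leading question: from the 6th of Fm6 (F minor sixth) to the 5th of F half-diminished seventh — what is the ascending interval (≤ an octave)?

The 6th of Fm6 (F minor sixth) is D; the 5th of F half-diminished seventh is C♭.
7 letter names make it a seventh; at 9 semitones (a whole step narrower than major) the quality is diminished.

d7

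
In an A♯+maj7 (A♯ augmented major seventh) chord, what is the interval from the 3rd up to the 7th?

perfect fifth

Spelling the chord: A♯ C𝄪 E𝄪 G𝄪.
So we need the interval from C𝄪 up to G𝄪.
Counting 5 letters and 7 half steps from C𝄪 gives a perfect fifth.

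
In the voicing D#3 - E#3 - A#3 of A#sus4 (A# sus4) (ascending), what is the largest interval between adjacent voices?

Adjacent intervals: D#3→E#3 = major second; E#3→A#3 = perfect fourth.
The largest is E#3 to A#3, a perfect fourth (5 semitones).

perfect fourth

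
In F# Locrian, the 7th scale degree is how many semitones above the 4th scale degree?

The scale is F# G A B C D E.
B up to E is a perfect fourth — 5 semitones.

5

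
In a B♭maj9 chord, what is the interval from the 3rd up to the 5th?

B♭maj9 (B♭ major ninth): B♭ D F A C.
So we need the interval from D up to F.
3 letter names make it a third; at 3 semitones (a half step narrower than major) the quality is minor.

minor third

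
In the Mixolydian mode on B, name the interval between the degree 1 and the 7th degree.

minor seventh

B mixolydian: B C# D# E F# G# A.
The degree 1 is B and the degree 7 is A.
From B to A: 10 semitones over a seventh = minor.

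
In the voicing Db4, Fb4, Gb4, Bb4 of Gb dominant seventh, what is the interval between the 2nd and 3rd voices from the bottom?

Those voices are Fb4 and Gb4.
Counting 2 letters and 2 half steps from Fb gives a major second.

M2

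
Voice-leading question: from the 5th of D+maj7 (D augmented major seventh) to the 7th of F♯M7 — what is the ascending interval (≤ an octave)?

The 5th of D+maj7 (D augmented major seventh) is A♯; the 7th of F♯M7 is E♯.
From A♯ to E♯ is 7 semitones, exactly the perfect fifth.

perfect fifth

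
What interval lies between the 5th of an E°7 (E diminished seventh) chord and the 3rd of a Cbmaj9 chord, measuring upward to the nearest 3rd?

E°7 (E diminished seventh) has Bb as its 5th, and Cbmaj9 has Eb as its 3rd.
From Bb to Eb is 5 semitones, exactly the perfect fourth.

perfect fourth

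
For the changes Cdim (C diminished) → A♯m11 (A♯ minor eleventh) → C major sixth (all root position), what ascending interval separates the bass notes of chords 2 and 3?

The roots are A♯ and C.
From A♯ to C: 2 semitones over a third = diminished.

d3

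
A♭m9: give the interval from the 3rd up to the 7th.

P5

Spelling the chord: A♭–C♭–E♭–G♭–B♭.
The 3rd is C♭ and the 7th is G♭.
C♭ up to G♭ spans 5 letter names and 7 semitones — a perfect fifth.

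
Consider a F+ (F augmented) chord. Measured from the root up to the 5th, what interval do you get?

augmented fifth

F+: F A C#.
So we need the interval from F up to C#.
From F to C#: 8 semitones over a fifth = augmented.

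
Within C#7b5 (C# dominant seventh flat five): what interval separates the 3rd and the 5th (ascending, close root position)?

diminished 3rd

Spelling the chord: C#-E#-G-B.
3rd = E#; 5th = G.
From E# to G: 2 semitones over a third = diminished.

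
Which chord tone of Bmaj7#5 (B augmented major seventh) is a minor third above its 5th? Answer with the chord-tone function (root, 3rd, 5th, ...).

B augmented major seventh: B-D#-F##-A#.
The 5th is F##. A minor third above F## is A#.
A# is the chord's 7th.

7th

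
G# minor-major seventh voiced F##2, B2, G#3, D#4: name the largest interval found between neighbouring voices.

major sixth

Adjacent intervals: F##2→B2 = diminished fourth; B2→G#3 = major sixth; G#3→D#4 = perfect fifth.
The largest is B2 to G#3, a major sixth (9 semitones).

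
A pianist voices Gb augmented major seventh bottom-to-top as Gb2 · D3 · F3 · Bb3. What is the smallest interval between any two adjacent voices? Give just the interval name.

Adjacent intervals: Gb2→D3 = augmented fifth; D3→F3 = minor third; F3→Bb3 = perfect fourth.
The smallest is D3 to F3, a minor third (3 semitones).

minor third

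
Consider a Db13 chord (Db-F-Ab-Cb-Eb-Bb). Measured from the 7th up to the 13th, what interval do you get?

major seventh

That puts Cb below Bb.
From Cb to Bb is 11 semitones, exactly the major seventh.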